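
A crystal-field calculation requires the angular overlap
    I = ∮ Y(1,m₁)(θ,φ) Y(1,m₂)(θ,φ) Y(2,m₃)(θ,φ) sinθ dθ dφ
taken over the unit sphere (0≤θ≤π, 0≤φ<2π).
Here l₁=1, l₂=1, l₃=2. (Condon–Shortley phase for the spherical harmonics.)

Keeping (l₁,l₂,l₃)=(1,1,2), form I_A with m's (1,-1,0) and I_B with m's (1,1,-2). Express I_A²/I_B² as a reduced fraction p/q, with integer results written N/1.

1/6

Same 1,1,2: normalisation and zero-m 3j drop out of the ratio.
A: Δ: 0! 2! 2! / 5! → 1/30; sum: t=0:+1/4 = 1/4; 3j²(1 1 2; 1 -1 0) = Δ·Π!·Σ² = 1/30  (sign +1)
B: Δ: 0! 2! 2! / 5! → 1/30; sum: t=0:+1/4 = 1/4; 3j²(1 1 2; 1 1 -2) = Δ·Π!·Σ² = 1/5  (sign +1)
I_A²/I_B² = (1/30)/(1/5) = 1/6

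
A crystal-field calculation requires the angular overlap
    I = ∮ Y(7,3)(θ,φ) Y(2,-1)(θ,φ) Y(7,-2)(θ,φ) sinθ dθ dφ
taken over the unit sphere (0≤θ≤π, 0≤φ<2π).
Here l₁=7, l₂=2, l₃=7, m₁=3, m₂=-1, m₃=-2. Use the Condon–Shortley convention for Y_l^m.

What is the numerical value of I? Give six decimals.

-0.123591

m-sum 0 ✓  L=16 even ✓  5≤7≤9 ✓
Π(2lᵢ+1) = 15×5×15 = 1125
triangle coeff Δ(7,2,7) = 1/185640
Σ_t [0,2]: t=0:+1/2419200 t=1:−1/518400 t=2:+1/2419200 = -1/907200
(3j)²=56/3315 [(7 2 7; 0 0 0)], sign=+1
Σ_t [0,1]: t=0:+1/1935360 t=1:−1/4354560 = 1/3483648
(3j)²=125/12376 [(7 2 7; 3 -1 -2)], sign=-1
⇒ 4πI² = 9375/48841
I = (-1)√(9375/48841/(4π)) = -0.12359145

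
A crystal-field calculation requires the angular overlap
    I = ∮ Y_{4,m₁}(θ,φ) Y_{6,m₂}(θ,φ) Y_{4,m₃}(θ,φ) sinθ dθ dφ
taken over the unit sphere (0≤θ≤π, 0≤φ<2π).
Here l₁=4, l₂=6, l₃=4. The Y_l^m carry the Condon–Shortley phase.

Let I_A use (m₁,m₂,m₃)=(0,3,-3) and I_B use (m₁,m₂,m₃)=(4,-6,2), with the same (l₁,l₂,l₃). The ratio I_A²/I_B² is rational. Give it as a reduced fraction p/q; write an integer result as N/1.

25/44

Same 4,6,4: normalisation and zero-m 3j drop out of the ratio.
A: Δ: 6! 2! 6! / 15! → 1/1261260; sum: t=3:−1/25920 t=4:+1/11520 = 1/20736; 3j²(4 6 4; 0 3 -3) = Δ·Π!·Σ² = 5/429  (sign -1)
B: Δ: 6! 2! 6! / 15! → 1/1261260; sum: t=0:+1/1036800 = 1/1036800; 3j²(4 6 4; 4 -6 2) = Δ·Π!·Σ² = 4/195  (sign +1)
I_A²/I_B² = (5/429)/(4/195) = 25/44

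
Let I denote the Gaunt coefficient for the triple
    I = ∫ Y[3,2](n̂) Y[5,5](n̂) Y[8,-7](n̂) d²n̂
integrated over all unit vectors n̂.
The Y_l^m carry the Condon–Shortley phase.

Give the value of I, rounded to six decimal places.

-0.230069

m-sum 0 ✓  L=16 even ✓  2≤8≤8 ✓
Π(2lᵢ+1) = 7×11×17 = 1309
triangle coeff Δ(3,5,8) = 1/136136
Σ_t [0,0]: t=0:+1/518400 = 1/518400
(3j)²=56/2431 [(3 5 8; 0 0 0)], sign=+1
Σ_t [0,0]: t=0:+1/435456000 = 1/435456000
(3j)²=3/136 [(3 5 8; 2 5 -7)], sign=-1
⇒ 4πI² = 147/221
I = (-1)√(147/221/(4π)) = -0.23006873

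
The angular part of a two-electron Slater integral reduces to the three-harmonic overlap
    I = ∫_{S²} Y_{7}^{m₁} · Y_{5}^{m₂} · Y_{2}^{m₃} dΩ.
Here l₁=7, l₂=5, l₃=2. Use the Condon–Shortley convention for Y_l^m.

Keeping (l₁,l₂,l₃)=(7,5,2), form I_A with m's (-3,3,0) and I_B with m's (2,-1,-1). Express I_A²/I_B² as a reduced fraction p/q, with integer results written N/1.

l's match ⇒ only the (l;m) 3-j factors differ between A and B.
A: triangle coeff Δ(7,5,2) = 1/15015; Σ_t [8,8]: t=8:+1/322560 = 1/322560; (3j)²=18/1001 [(7 5 2; -3 3 0)], sign=+1
B: triangle coeff Δ(7,5,2) = 1/15015; Σ_t [4,4]: t=4:+1/103680 = 1/103680; (3j)²=4/143 [(7 5 2; 2 -1 -1)], sign=-1
I_A²/I_B² = (18/1001)/(4/143) = 9/14

9/14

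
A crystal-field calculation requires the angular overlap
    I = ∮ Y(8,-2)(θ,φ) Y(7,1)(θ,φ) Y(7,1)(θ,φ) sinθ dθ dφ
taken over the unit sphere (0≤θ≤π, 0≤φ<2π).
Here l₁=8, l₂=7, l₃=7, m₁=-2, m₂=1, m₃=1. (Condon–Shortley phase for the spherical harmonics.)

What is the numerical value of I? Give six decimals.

m-sum 0 ✓  L=22 even ✓  1≤7≤15 ✓
Π(2lᵢ+1) = 17×15×15 = 3825
triangle coeff Δ(8,7,7) = 1/22086194130
Σ_t [1,7]: t=1:−1/18289152000 t=2:+1/248832000 t=3:−1/24883200 t=4:+1/11943936 t=5:−1/24883200 t=6:+1/248832000 t=7:−1/18289152000 = 11/975421440
(3j)²=1750/289731 [(8 7 7; 0 0 0)], sign=-1
Σ_t [2,8]: t=2:+1/41803776000 t=3:−1/435456000 t=4:+1/39813120 t=5:−1/18662400 t=6:+1/39813120 t=7:−1/435456000 t=8:+1/41803776000 = -11/1393459200
(3j)²=600/96577 [(8 7 7; -2 1 1)], sign=-1
⇒ 4πI² = 78750000/548653937
I = (+1)√(78750000/548653937/(4π)) = 0.10687376

0.106874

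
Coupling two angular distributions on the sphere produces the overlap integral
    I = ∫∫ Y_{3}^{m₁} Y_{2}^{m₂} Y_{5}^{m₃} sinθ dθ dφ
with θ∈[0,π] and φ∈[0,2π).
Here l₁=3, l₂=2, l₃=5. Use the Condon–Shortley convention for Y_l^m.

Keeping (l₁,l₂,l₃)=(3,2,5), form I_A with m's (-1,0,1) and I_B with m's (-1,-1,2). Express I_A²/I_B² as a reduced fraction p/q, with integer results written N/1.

Same 3,2,5: normalisation and zero-m 3j drop out of the ratio.
A: Δ: 0! 6! 4! / 11! → 1/2310; sum: t=0:+1/192 = 1/192; 3j²(3 2 5; -1 0 1) = Δ·Π!·Σ² = 3/77  (sign +1)
B: Δ: 0! 6! 4! / 11! → 1/2310; sum: t=0:+1/288 = 1/288; 3j²(3 2 5; -1 -1 2) = Δ·Π!·Σ² = 1/22  (sign -1)
I_A²/I_B² = (3/77)/(1/22) = 6/7

6/7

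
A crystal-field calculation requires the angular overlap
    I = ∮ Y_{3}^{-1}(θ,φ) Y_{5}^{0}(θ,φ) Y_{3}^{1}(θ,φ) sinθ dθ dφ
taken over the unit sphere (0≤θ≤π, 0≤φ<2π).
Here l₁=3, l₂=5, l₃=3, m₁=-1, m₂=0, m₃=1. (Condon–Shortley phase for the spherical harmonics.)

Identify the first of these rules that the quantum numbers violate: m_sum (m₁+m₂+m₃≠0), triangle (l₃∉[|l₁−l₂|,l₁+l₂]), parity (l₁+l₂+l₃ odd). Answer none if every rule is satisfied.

m₁+m₂+m₃ = -1 + 0 + 1 = 0  ✓
triangle: |3−5|=2 ≤ l₃=3 ≤ 3+5=8  ✓
parity: l₁+l₂+l₃ = 11 is odd  ✗

parity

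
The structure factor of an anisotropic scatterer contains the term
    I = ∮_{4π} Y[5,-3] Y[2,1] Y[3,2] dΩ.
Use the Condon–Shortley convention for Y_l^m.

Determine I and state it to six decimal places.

-0.253584

Checks pass: Σm=0; 10 even; l₃=3∈[3,7].
(2·5+1)(2·2+1)(2·3+1) = 385
Δ: 4! 6! 0! / 11! → 1/2310
sum: t=2:+1/144 = 1/144
3j²(5 2 3; 0 0 0) = Δ·Π!·Σ² = 10/231  (sign -1)
sum: t=3:−1/720 = -1/720
3j²(5 2 3; -3 1 2) = Δ·Π!·Σ² = 8/165  (sign +1)
combine: 4πI² = 385·10/231·8/165 = 80/99
take √, sign -1: I = -0.25358436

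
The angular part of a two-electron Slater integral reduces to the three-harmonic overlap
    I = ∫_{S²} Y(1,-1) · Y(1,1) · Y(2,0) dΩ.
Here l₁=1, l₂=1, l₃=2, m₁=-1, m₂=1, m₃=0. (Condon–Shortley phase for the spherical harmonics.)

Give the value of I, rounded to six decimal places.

Rules hold: Σm=0, L=4 even, 0≤2≤2.
N = 3·3·5 = 45
Δ = 0!·2!·2!/5! = 1/30
Racah Σ t=0..0: t=0:+1/1 = 1/1
⇒ 3j(1 1 2; 0 0 0)² = 2/15, sgn +1
Racah Σ t=0..0: t=0:+1/4 = 1/4
⇒ 3j(1 1 2; -1 1 0)² = 1/30, sgn +1
4πI² = N·(3j₀)²·(3jₘ)² = 1/5
I = +1·√(0.2/4π) = 0.12615663

0.126157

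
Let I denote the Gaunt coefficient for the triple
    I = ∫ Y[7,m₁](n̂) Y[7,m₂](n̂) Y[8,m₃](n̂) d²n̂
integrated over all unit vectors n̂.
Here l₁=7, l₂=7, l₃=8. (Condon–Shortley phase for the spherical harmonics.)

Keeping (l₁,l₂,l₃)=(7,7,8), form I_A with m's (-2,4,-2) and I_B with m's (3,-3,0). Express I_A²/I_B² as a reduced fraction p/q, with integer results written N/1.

110880/96721

l's match ⇒ only the (l;m) 3-j factors differ between A and B.
A: triangle coeff Δ(7,7,8) = 1/22086194130; Σ_t [3,6]: t=3:−1/2090188800 t=4:+1/174182400 t=5:−1/99532800 t=6:+1/373248000 = -11/5225472000; (3j)²=528/96577 [(7 7 8; -2 4 -2)], sign=-1
B: triangle coeff Δ(7,7,8) = 1/22086194130; Σ_t [0,4]: t=0:+1/238878720 t=1:−1/62208000 t=2:+1/99532800 t=3:−1/914457600 t=4:+1/78033715200 = -3421/1170505728000; (3j)²=96721/20281170 [(7 7 8; 3 -3 0)], sign=-1
I_A²/I_B² = (528/96577)/(96721/20281170) = 110880/96721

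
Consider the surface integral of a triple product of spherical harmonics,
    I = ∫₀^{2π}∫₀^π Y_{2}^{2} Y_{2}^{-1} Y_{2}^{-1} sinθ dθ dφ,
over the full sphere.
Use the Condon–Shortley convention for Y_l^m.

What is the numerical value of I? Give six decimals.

Checks pass: Σm=0; 6 even; l₃=2∈[0,4].
(2·2+1)(2·2+1)(2·2+1) = 125
Δ: 2! 2! 2! / 7! → 1/630
sum: t=0:+1/8 t=1:−1/1 t=2:+1/8 = -3/4
3j²(2 2 2; 0 0 0) = Δ·Π!·Σ² = 2/35  (sign -1)
sum: t=0:+1/4 = 1/4
3j²(2 2 2; 2 -1 -1) = Δ·Π!·Σ² = 3/35  (sign -1)
combine: 4πI² = 125·2/35·3/35 = 30/49
take √, sign +1: I = 0.22072812

0.220728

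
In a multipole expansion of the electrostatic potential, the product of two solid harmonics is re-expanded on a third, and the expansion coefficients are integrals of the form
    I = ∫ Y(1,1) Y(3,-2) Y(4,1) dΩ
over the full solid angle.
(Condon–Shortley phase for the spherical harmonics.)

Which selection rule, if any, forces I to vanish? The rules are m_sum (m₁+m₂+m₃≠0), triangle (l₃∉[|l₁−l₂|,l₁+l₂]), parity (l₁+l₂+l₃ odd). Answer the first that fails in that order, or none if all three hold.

m₁+m₂+m₃ = 1 − 2 + 1 = 0  ✓
triangle: |1−3|=2 ≤ l₃=4 ≤ 1+3=4  ✓
parity: l₁+l₂+l₃ = 8 is even  ✓

none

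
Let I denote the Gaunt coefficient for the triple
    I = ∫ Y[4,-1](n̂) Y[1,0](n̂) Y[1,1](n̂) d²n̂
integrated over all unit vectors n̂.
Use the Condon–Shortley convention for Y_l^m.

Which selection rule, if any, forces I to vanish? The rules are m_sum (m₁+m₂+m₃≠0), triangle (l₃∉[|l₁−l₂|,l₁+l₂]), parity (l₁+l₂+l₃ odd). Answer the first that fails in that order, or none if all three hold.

triangle

m₁+m₂+m₃ = -1 + 0 + 1 = 0  ✓
triangle: |4−1|=3 ≤ l₃=1 ≤ 4+1=5  ✗
parity: l₁+l₂+l₃ = 6 is even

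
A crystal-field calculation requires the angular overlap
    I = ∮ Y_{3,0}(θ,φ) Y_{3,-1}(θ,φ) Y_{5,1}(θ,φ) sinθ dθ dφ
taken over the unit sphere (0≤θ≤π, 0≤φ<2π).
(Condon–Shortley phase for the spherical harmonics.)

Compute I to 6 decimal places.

0.000000

L=11 odd ⇒ parity kills the (l;000) factor ⇒ I = 0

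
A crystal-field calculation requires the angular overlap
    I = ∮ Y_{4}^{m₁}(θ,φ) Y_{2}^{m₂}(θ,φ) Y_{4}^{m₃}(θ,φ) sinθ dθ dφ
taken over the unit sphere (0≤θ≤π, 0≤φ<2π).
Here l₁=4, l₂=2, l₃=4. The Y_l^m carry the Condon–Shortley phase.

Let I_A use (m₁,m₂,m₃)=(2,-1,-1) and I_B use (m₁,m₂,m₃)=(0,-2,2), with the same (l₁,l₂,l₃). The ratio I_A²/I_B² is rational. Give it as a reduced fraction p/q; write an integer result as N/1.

9/20

l's match ⇒ only the (l;m) 3-j factors differ between A and B.
A: triangle coeff Δ(4,2,4) = 1/13860; Σ_t [0,1]: t=0:+1/96 t=1:−1/240 = 1/160; (3j)²=27/1540 [(4 2 4; 2 -1 -1)], sign=-1
B: triangle coeff Δ(4,2,4) = 1/13860; Σ_t [0,0]: t=0:+1/192 = 1/192; (3j)²=3/77 [(4 2 4; 0 -2 2)], sign=+1
I_A²/I_B² = (27/1540)/(3/77) = 9/20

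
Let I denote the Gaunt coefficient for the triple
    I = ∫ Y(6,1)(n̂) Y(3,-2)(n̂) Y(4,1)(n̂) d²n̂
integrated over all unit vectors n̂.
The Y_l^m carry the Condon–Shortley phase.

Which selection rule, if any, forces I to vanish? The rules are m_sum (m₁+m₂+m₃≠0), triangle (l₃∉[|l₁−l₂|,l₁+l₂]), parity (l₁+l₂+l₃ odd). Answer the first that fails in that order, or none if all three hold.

m₁+m₂+m₃ = 1 − 2 + 1 = 0  ✓
triangle: |6−3|=3 ≤ l₃=4 ≤ 6+3=9  ✓
parity: l₁+l₂+l₃ = 13 is odd  ✗

parity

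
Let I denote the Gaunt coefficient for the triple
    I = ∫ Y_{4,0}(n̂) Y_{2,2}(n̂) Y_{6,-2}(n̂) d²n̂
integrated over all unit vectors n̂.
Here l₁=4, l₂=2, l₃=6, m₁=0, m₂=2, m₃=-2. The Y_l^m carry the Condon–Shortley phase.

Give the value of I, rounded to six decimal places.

0.133065

Checks pass: Σm=0; 12 even; l₃=6∈[2,6].
(2·4+1)(2·2+1)(2·6+1) = 585
Δ: 0! 8! 4! / 13! → 1/6435
sum: t=0:+1/2304 = 1/2304
3j²(4 2 6; 0 0 0) = Δ·Π!·Σ² = 5/143  (sign +1)
sum: t=0:+1/13824 = 1/13824
3j²(4 2 6; 0 2 -2) = Δ·Π!·Σ² = 14/1287  (sign +1)
combine: 4πI² = 585·5/143·14/1287 = 350/1573
take √, sign +1: I = 0.13306527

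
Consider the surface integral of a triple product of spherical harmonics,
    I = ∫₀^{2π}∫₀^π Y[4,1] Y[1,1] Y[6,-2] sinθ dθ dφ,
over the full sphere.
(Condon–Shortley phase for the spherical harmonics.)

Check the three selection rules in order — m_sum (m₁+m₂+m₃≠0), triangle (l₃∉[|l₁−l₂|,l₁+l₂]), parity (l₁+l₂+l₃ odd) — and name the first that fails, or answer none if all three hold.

azimuthal sum: 1 + 1 − 2 = 0  ✓
3 ≤ 6 ≤ 5 (triangle on l)  ✗
L = 4 + 1 + 6 = 11 (odd)

triangle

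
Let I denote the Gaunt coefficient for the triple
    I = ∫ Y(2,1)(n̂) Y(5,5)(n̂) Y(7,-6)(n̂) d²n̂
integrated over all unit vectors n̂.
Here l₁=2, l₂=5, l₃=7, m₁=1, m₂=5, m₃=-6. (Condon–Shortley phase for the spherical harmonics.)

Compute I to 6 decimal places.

0.191646

Checks pass: Σm=0; 14 even; l₃=7∈[3,7].
(2·2+1)(2·5+1)(2·7+1) = 825
Δ: 0! 4! 10! / 15! → 1/15015
sum: t=0:+1/57600 = 1/57600
3j²(2 5 7; 0 0 0) = Δ·Π!·Σ² = 21/715  (sign -1)
sum: t=0:+1/21772800 = 1/21772800
3j²(2 5 7; 1 5 -6) = Δ·Π!·Σ² = 2/105  (sign -1)
combine: 4πI² = 825·21/715·2/105 = 6/13
take √, sign +1: I = 0.19164567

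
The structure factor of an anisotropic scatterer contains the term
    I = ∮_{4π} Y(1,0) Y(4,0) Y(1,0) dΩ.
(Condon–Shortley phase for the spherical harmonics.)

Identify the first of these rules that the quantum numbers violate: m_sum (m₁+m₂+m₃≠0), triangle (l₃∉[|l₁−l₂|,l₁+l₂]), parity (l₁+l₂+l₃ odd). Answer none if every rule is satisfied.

m₁+m₂+m₃ = 0 + 0 + 0 = 0  ✓
triangle: |1−4|=3 ≤ l₃=1 ≤ 1+4=5  ✗
parity: l₁+l₂+l₃ = 6 is even

triangle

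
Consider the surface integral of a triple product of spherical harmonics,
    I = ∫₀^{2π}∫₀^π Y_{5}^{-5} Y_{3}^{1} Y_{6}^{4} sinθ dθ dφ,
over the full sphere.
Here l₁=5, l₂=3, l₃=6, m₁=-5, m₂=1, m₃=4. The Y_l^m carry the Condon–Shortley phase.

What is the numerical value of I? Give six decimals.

Rules hold: Σm=0, L=14 even, 2≤6≤8.
N = 11·7·13 = 1001
Δ = 2!·8!·4!/15! = 1/675675
Racah Σ t=0..2: t=0:+1/8640 t=1:−1/2304 t=2:+1/8640 = -7/34560
⇒ 3j(5 3 6; 0 0 0)² = 7/429, sgn -1
Racah Σ t=2..2: t=2:+1/322560 = 1/322560
⇒ 3j(5 3 6; -5 1 4)² = 18/1001, sgn +1
4πI² = N·(3j₀)²·(3jₘ)² = 42/143
I = -1·√(0.293706/4π) = -0.15288036

-0.152880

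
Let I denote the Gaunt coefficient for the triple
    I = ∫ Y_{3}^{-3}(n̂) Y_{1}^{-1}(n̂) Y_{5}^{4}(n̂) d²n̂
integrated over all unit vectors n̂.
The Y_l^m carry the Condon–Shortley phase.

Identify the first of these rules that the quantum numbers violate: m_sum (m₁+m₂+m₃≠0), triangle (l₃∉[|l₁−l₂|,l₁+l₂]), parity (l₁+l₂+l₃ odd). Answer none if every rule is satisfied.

triangle

Σmᵢ = 0  ✓
l₃∈[|l₁−l₂|,l₁+l₂]=[2,4], have l₃=5  ✗
Σlᵢ = 9 ⇒ odd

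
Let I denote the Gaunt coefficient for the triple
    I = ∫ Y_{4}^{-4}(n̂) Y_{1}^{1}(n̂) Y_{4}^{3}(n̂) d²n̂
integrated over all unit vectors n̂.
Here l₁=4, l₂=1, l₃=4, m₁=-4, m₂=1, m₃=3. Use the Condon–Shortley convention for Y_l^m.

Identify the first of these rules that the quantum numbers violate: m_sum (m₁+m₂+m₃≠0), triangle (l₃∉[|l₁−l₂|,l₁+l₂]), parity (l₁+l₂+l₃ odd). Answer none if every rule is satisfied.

azimuthal sum: -4 + 1 + 3 = 0  ✓
3 ≤ 4 ≤ 5 (triangle on l)  ✓
L = 4 + 1 + 4 = 9 (odd)  ✗

parity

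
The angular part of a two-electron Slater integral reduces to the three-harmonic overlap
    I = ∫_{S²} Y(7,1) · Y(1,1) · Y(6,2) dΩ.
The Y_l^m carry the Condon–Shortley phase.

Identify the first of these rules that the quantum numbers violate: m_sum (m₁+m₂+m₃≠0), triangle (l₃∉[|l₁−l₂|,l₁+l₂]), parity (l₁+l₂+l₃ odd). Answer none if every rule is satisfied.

m₁+m₂+m₃ = 1 + 1 + 2 = 4  ✗
triangle: |7−1|=6 ≤ l₃=6 ≤ 7+1=8
parity: l₁+l₂+l₃ = 14 is even

m_sum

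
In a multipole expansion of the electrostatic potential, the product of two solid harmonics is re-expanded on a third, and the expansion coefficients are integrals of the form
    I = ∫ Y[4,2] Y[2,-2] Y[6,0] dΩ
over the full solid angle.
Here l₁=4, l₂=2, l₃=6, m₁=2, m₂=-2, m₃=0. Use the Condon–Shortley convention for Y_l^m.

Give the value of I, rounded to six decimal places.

0.061597

Checks pass: Σm=0; 12 even; l₃=6∈[2,6].
(2·4+1)(2·2+1)(2·6+1) = 585
Δ: 0! 8! 4! / 13! → 1/6435
sum: t=0:+1/2304 = 1/2304
3j²(4 2 6; 0 0 0) = Δ·Π!·Σ² = 5/143  (sign +1)
sum: t=0:+1/34560 = 1/34560
3j²(4 2 6; 2 -2 0) = Δ·Π!·Σ² = 1/429  (sign +1)
combine: 4πI² = 585·5/143·1/429 = 75/1573
take √, sign +1: I = 0.06159725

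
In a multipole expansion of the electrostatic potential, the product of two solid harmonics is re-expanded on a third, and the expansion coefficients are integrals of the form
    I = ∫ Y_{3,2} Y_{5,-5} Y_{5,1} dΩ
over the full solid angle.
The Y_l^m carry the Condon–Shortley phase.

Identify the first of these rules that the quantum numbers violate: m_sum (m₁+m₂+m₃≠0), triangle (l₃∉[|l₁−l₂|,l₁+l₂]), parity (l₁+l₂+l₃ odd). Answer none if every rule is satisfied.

azimuthal sum: 2 − 5 + 1 = -2  ✗
2 ≤ 5 ≤ 8 (triangle on l)
L = 3 + 5 + 5 = 13 (odd)

m_sum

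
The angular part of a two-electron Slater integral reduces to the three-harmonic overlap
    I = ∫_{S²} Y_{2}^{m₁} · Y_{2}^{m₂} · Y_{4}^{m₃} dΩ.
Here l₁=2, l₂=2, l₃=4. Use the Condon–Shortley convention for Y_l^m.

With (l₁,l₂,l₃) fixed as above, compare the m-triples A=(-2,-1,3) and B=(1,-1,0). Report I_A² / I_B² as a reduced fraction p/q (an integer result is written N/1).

Shared (l₁,l₂,l₃)=(2,2,4): N and (l;000)² cancel in I_A²/I_B².
A: Δ = 0!·4!·4!/9! = 1/630; Racah Σ t=0..0: t=0:+1/144 = 1/144; ⇒ 3j(2 2 4; -2 -1 3)² = 1/18, sgn -1
B: Δ = 0!·4!·4!/9! = 1/630; Racah Σ t=0..0: t=0:+1/36 = 1/36; ⇒ 3j(2 2 4; 1 -1 0)² = 8/315, sgn +1
I_A²/I_B² = (1/18)/(8/315) = 35/16

35/16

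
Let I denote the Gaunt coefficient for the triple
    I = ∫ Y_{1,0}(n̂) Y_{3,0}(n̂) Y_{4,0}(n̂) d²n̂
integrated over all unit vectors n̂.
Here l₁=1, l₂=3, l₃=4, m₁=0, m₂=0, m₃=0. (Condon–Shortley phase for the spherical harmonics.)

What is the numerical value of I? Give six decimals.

m-sum 0 ✓  L=8 even ✓  2≤4≤4 ✓
Π(2lᵢ+1) = 3×7×9 = 189
triangle coeff Δ(1,3,4) = 1/252
Σ_t [0,0]: t=0:+1/36 = 1/36
(3j)²=4/63 [(1 3 4; 0 0 0)], sign=+1
(m-triple is (0,0,0) — same symbol as above.)
⇒ 4πI² = 16/21
I = (+1)√(16/21/(4π)) = 0.24623252

0.246233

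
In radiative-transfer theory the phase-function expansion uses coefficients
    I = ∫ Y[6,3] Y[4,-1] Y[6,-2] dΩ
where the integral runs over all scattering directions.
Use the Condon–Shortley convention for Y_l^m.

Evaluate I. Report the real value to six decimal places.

-0.131554

m-sum 0 ✓  L=16 even ✓  2≤6≤10 ✓
Π(2lᵢ+1) = 13×9×13 = 1521
triangle coeff Δ(6,4,6) = 1/15315300
Σ_t [0,4]: t=0:+1/829440 t=1:−1/25920 t=2:+1/9216 t=3:−1/25920 t=4:+1/829440 = 7/207360
(3j)²=28/2431 [(6 4 6; 0 0 0)], sign=+1
Σ_t [0,3]: t=0:+1/103680 t=1:−1/34560 t=2:+1/120960 t=3:−1/5806080 = -13/1161216
(3j)²=65/5236 [(6 4 6; 3 -1 -2)], sign=-1
⇒ 4πI² = 7605/34969
I = (-1)√(7605/34969/(4π)) = -0.13155370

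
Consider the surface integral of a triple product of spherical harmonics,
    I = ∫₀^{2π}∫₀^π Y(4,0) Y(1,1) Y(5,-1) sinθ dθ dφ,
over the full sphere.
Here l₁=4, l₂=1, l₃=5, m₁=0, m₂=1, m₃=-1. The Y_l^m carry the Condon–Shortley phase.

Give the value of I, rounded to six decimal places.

Rules hold: Σm=0, L=10 even, 3≤5≤5.
N = 9·3·11 = 297
Δ = 0!·8!·2!/11! = 1/495
Racah Σ t=0..0: t=0:+1/576 = 1/576
⇒ 3j(4 1 5; 0 0 0)² = 5/99, sgn -1
Racah Σ t=0..0: t=0:+1/1152 = 1/1152
⇒ 3j(4 1 5; 0 1 -1)² = 1/33, sgn +1
4πI² = N·(3j₀)²·(3jₘ)² = 5/11
I = -1·√(0.454545/4π) = -0.19018827

-0.190188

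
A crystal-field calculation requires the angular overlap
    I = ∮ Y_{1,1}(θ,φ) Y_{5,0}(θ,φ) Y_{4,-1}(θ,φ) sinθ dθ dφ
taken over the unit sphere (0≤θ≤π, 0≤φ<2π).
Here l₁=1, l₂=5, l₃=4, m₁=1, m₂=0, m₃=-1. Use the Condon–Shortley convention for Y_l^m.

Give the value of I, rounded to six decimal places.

Rules hold: Σm=0, L=10 even, 4≤4≤6.
N = 3·11·9 = 297
Δ = 2!·0!·8!/11! = 1/495
Racah Σ t=1..1: t=1:−1/576 = -1/576
⇒ 3j(1 5 4; 0 0 0)² = 5/99, sgn -1
Racah Σ t=0..0: t=0:+1/1440 = 1/1440
⇒ 3j(1 5 4; 1 0 -1)² = 2/99, sgn -1
4πI² = N·(3j₀)²·(3jₘ)² = 10/33
I = +1·√(0.30303/4π) = 0.15528807

0.155288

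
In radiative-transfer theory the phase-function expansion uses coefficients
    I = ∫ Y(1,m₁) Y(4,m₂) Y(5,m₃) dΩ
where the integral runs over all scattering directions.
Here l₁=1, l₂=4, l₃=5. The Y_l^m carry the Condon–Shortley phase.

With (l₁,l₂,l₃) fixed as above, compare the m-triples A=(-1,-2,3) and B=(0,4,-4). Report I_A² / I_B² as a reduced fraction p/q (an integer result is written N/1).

28/9

l's match ⇒ only the (l;m) 3-j factors differ between A and B.
A: triangle coeff Δ(1,4,5) = 1/495; Σ_t [0,0]: t=0:+1/2880 = 1/2880; (3j)²=28/495 [(1 4 5; -1 -2 3)], sign=+1
B: triangle coeff Δ(1,4,5) = 1/495; Σ_t [0,0]: t=0:+1/40320 = 1/40320; (3j)²=1/55 [(1 4 5; 0 4 -4)], sign=-1
I_A²/I_B² = (28/495)/(1/55) = 28/9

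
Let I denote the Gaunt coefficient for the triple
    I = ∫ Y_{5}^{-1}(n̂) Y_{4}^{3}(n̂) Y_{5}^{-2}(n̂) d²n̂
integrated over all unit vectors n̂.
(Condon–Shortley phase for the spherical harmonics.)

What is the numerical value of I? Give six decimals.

Rules hold: Σm=0, L=14 even, 1≤5≤9.
N = 11·9·11 = 1089
Δ = 4!·6!·4!/15! = 1/3153150
Racah Σ t=0..4: t=0:+1/69120 t=1:−1/1728 t=2:+1/576 t=3:−1/1728 t=4:+1/69120 = 7/11520
⇒ 3j(5 4 5; 0 0 0)² = 2/143, sgn -1
Racah Σ t=3..4: t=3:−1/5184 t=4:+1/6912 = -1/20736
⇒ 3j(5 4 5; -1 3 -2)² = 5/2574, sgn +1
4πI² = N·(3j₀)²·(3jₘ)² = 5/169
I = -1·√(0.0295858/4π) = -0.04852178

-0.048522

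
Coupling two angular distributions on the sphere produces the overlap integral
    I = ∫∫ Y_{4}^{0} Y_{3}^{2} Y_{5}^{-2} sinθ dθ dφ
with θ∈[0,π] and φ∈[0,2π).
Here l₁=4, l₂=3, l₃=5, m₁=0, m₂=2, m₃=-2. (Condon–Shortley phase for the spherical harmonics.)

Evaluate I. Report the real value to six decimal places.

Checks pass: Σm=0; 12 even; l₃=5∈[1,7].
(2·4+1)(2·3+1)(2·5+1) = 693
Δ: 2! 6! 4! / 13! → 1/180180
sum: t=0:+1/576 t=1:−1/144 t=2:+1/576 = -1/288
3j²(4 3 5; 0 0 0) = Δ·Π!·Σ² = 20/1001  (sign +1)
sum: t=1:−1/864 t=2:+1/576 = 1/1728
3j²(4 3 5; 0 2 -2) = Δ·Π!·Σ² = 5/1287  (sign -1)
combine: 4πI² = 693·20/1001·5/1287 = 100/1859
take √, sign -1: I = -0.06542675

-0.065427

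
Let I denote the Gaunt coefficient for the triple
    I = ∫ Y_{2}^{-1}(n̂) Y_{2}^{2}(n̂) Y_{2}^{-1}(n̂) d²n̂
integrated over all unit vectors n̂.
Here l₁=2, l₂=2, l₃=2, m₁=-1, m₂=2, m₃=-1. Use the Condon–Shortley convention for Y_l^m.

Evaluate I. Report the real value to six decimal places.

Checks pass: Σm=0; 6 even; l₃=2∈[0,4].
(2·2+1)(2·2+1)(2·2+1) = 125
Δ: 2! 2! 2! / 7! → 1/630
sum: t=0:+1/8 t=1:−1/1 t=2:+1/8 = -3/4
3j²(2 2 2; 0 0 0) = Δ·Π!·Σ² = 2/35  (sign -1)
sum: t=2:+1/4 = 1/4
3j²(2 2 2; -1 2 -1) = Δ·Π!·Σ² = 3/35  (sign -1)
combine: 4πI² = 125·2/35·3/35 = 30/49
take √, sign +1: I = 0.22072812

0.220728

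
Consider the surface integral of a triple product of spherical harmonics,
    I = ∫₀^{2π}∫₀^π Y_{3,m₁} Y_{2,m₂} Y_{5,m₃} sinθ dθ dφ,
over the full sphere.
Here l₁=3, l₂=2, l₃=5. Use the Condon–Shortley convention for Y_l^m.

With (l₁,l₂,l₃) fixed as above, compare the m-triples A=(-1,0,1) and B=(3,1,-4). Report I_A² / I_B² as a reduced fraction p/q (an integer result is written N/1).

15/14

Shared (l₁,l₂,l₃)=(3,2,5): N and (l;000)² cancel in I_A²/I_B².
A: Δ = 0!·6!·4!/11! = 1/2310; Racah Σ t=0..0: t=0:+1/192 = 1/192; ⇒ 3j(3 2 5; -1 0 1)² = 3/77, sgn +1
B: Δ = 0!·6!·4!/11! = 1/2310; Racah Σ t=0..0: t=0:+1/4320 = 1/4320; ⇒ 3j(3 2 5; 3 1 -4)² = 2/55, sgn -1
I_A²/I_B² = (3/77)/(2/55) = 15/14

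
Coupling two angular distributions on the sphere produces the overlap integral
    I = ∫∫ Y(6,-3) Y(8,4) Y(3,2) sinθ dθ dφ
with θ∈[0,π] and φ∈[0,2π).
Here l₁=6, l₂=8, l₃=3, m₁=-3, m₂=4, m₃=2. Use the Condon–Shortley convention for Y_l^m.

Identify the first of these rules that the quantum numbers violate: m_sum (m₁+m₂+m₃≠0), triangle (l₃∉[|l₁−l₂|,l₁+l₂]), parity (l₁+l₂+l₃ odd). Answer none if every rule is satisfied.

m_sum

azimuthal sum: -3 + 4 + 2 = 3  ✗
2 ≤ 3 ≤ 14 (triangle on l)
L = 6 + 8 + 3 = 17 (odd)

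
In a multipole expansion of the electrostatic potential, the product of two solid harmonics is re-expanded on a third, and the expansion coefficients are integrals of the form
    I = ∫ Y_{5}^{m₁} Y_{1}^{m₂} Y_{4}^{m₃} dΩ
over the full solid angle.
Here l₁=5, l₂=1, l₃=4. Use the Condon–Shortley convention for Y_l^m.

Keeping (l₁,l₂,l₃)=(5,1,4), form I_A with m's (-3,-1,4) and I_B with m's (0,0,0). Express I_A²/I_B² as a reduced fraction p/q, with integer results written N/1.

Same 5,1,4: normalisation and zero-m 3j drop out of the ratio.
A: Δ: 2! 8! 0! / 11! → 1/495; sum: t=0:+1/80640 = 1/80640; 3j²(5 1 4; -3 -1 4) = Δ·Π!·Σ² = 1/495  (sign +1)
B: Δ: 2! 8! 0! / 11! → 1/495; sum: t=1:−1/576 = -1/576; 3j²(5 1 4; 0 0 0) = Δ·Π!·Σ² = 5/99  (sign -1)
I_A²/I_B² = (1/495)/(5/99) = 1/25

1/25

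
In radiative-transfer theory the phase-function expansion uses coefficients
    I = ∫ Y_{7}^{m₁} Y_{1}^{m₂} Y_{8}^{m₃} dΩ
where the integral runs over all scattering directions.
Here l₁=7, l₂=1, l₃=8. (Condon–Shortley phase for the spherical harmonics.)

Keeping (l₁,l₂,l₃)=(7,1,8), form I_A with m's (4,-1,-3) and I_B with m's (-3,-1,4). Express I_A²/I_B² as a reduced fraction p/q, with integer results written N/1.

5/33

Shared (l₁,l₂,l₃)=(7,1,8): N and (l;000)² cancel in I_A²/I_B².
A: Δ = 0!·14!·2!/17! = 1/2040; Racah Σ t=0..0: t=0:+1/479001600 = 1/479001600; ⇒ 3j(7 1 8; 4 -1 -3)² = 1/204, sgn -1
B: Δ = 0!·14!·2!/17! = 1/2040; Racah Σ t=0..0: t=0:+1/174182400 = 1/174182400; ⇒ 3j(7 1 8; -3 -1 4)² = 11/340, sgn +1
I_A²/I_B² = (1/204)/(11/340) = 5/33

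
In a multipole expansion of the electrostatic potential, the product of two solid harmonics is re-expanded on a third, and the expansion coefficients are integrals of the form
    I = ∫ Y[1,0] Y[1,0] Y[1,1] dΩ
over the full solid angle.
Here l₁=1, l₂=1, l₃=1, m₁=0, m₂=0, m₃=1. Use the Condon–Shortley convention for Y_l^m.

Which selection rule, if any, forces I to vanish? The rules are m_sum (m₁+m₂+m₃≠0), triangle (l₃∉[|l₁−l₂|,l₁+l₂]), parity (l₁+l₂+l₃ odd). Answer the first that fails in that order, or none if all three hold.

m_sum

m₁+m₂+m₃ = 0 + 0 + 1 = 1  ✗
triangle: |1−1|=0 ≤ l₃=1 ≤ 1+1=2
parity: l₁+l₂+l₃ = 3 is odd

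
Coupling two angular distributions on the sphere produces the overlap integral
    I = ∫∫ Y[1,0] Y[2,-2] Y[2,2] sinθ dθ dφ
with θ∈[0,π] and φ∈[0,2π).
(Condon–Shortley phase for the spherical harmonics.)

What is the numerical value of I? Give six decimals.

L=5 odd ⇒ parity kills the (l;000) factor ⇒ I = 0

0.000000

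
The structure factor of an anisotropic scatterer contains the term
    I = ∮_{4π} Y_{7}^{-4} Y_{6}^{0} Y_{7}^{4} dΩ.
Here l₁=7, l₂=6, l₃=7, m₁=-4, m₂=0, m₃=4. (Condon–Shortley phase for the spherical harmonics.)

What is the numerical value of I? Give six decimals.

m-sum 0 ✓  L=20 even ✓  1≤7≤13 ✓
Π(2lᵢ+1) = 15×13×15 = 2925
triangle coeff Δ(7,6,7) = 1/2444321880
Σ_t [0,6]: t=0:+1/2612736000 t=1:−1/20736000 t=2:+1/1658880 t=3:−1/746496 t=4:+1/1658880 t=5:−1/20736000 t=6:+1/2612736000 = -1/4354560
(3j)²=1000/138567 [(7 6 7; 0 0 0)], sign=+1
Σ_t [3,6]: t=3:−1/52254720 t=4:+1/11612160 t=5:−1/20736000 t=6:+1/373248000 = 1/46656000
(3j)²=352/62985 [(7 6 7; -4 0 4)], sign=-1
⇒ 4πI² = 160000/1356277
I = (-1)√(160000/1356277/(4π)) = -0.09689042

-0.096890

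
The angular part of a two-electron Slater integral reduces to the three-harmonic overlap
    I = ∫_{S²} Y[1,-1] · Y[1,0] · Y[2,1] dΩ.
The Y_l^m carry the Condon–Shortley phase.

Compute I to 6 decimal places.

-0.218510

Rules hold: Σm=0, L=4 even, 0≤2≤2.
N = 3·3·5 = 45
Δ = 0!·2!·2!/5! = 1/30
Racah Σ t=0..0: t=0:+1/1 = 1/1
⇒ 3j(1 1 2; 0 0 0)² = 2/15, sgn +1
Racah Σ t=0..0: t=0:+1/2 = 1/2
⇒ 3j(1 1 2; -1 0 1)² = 1/10, sgn -1
4πI² = N·(3j₀)²·(3jₘ)² = 3/5
I = -1·√(0.6/4π) = -0.21850969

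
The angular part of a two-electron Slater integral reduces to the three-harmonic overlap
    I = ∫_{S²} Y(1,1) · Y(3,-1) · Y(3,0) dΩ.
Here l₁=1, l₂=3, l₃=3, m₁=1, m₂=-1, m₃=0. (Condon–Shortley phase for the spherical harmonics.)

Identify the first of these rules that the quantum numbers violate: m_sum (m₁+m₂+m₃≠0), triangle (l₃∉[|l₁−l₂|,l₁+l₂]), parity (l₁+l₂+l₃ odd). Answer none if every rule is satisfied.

parity

Σmᵢ = 0  ✓
l₃∈[|l₁−l₂|,l₁+l₂]=[2,4], have l₃=3  ✓
Σlᵢ = 7 ⇒ odd  ✗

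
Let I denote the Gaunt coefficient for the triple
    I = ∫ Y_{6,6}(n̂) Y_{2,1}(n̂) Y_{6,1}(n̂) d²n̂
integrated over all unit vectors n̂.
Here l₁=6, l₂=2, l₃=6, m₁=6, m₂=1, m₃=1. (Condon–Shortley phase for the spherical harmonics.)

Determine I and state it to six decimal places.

0.000000

6 + 1 + 1 = 8 ≠ 0: azimuthal integral kills it; I = 0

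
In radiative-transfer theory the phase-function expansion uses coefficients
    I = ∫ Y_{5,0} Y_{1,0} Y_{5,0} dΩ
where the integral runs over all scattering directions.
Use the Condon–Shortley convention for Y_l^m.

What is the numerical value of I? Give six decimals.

L=11 odd ⇒ parity kills the (l;000) factor ⇒ I = 0

0.000000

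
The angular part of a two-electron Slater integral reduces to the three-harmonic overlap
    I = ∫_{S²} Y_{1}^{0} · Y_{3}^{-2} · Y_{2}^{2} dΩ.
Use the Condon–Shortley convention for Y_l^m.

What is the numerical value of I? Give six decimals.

Checks pass: Σm=0; 6 even; l₃=2∈[2,4].
(2·1+1)(2·3+1)(2·2+1) = 105
Δ: 2! 0! 4! / 7! → 1/105
sum: t=1:−1/4 = -1/4
3j²(1 3 2; 0 0 0) = Δ·Π!·Σ² = 3/35  (sign -1)
sum: t=1:−1/24 = -1/24
3j²(1 3 2; 0 -2 2) = Δ·Π!·Σ² = 1/21  (sign -1)
combine: 4πI² = 105·3/35·1/21 = 3/7
take √, sign +1: I = 0.18467439

0.184674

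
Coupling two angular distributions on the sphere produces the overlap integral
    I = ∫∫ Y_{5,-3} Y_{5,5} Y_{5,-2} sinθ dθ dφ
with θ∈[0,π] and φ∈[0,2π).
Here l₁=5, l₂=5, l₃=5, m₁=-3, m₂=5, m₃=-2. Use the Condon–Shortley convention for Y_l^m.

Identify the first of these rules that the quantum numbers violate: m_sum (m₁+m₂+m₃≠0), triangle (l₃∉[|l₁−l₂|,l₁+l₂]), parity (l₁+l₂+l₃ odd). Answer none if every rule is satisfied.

parity

Σmᵢ = 0  ✓
l₃∈[|l₁−l₂|,l₁+l₂]=[0,10], have l₃=5  ✓
Σlᵢ = 15 ⇒ odd  ✗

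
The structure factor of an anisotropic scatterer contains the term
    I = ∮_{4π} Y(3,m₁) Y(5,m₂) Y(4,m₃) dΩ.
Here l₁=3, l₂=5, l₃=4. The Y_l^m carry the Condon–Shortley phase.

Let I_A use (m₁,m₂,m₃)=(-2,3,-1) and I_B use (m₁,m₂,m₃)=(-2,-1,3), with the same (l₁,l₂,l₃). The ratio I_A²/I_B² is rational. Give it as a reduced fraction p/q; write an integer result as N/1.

6/121

l's match ⇒ only the (l;m) 3-j factors differ between A and B.
A: triangle coeff Δ(3,5,4) = 1/180180; Σ_t [3,4]: t=3:−1/1440 t=4:+1/1152 = 1/5760; (3j)²=1/858 [(3 5 4; -2 3 -1)], sign=-1
B: triangle coeff Δ(3,5,4) = 1/180180; Σ_t [3,4]: t=3:−1/1440 t=4:+1/17280 = -11/17280; (3j)²=11/468 [(3 5 4; -2 -1 3)], sign=+1
I_A²/I_B² = (1/858)/(11/468) = 6/121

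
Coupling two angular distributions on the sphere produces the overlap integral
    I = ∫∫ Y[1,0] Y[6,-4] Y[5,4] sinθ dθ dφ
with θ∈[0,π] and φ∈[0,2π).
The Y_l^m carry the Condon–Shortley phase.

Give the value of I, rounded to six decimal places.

Rules hold: Σm=0, L=12 even, 5≤5≤7.
N = 3·13·11 = 429
Δ = 2!·0!·10!/13! = 1/858
Racah Σ t=1..1: t=1:−1/14400 = -1/14400
⇒ 3j(1 6 5; 0 0 0)² = 6/143, sgn +1
Racah Σ t=1..1: t=1:−1/362880 = -1/362880
⇒ 3j(1 6 5; 0 -4 4)² = 10/429, sgn +1
4πI² = N·(3j₀)²·(3jₘ)² = 60/143
I = +1·√(0.41958/4π) = 0.18272698

0.182727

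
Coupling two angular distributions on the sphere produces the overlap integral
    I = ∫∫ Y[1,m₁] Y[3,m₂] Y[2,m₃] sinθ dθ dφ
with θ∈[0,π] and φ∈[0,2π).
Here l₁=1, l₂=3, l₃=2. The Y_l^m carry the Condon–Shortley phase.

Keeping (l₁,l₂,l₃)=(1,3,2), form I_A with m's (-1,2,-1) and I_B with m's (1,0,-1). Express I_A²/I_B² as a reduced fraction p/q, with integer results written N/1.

10/3

l's match ⇒ only the (l;m) 3-j factors differ between A and B.
A: triangle coeff Δ(1,3,2) = 1/105; Σ_t [2,2]: t=2:+1/12 = 1/12; (3j)²=2/21 [(1 3 2; -1 2 -1)], sign=-1
B: triangle coeff Δ(1,3,2) = 1/105; Σ_t [0,0]: t=0:+1/12 = 1/12; (3j)²=1/35 [(1 3 2; 1 0 -1)], sign=-1
I_A²/I_B² = (2/21)/(1/35) = 10/3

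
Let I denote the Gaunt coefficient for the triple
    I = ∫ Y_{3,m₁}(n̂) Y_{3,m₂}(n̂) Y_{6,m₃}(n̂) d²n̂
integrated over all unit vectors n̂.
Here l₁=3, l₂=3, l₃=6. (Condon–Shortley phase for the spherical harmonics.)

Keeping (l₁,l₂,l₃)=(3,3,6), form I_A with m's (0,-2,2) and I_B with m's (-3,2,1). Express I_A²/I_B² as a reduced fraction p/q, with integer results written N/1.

Shared (l₁,l₂,l₃)=(3,3,6): N and (l;000)² cancel in I_A²/I_B².
A: Δ = 0!·6!·6!/13! = 1/12012; Racah Σ t=0..0: t=0:+1/4320 = 1/4320; ⇒ 3j(3 3 6; 0 -2 2)² = 8/429, sgn +1
B: Δ = 0!·6!·6!/13! = 1/12012; Racah Σ t=0..0: t=0:+1/86400 = 1/86400; ⇒ 3j(3 3 6; -3 2 1)² = 1/1716, sgn -1
I_A²/I_B² = (8/429)/(1/1716) = 32/1

32/1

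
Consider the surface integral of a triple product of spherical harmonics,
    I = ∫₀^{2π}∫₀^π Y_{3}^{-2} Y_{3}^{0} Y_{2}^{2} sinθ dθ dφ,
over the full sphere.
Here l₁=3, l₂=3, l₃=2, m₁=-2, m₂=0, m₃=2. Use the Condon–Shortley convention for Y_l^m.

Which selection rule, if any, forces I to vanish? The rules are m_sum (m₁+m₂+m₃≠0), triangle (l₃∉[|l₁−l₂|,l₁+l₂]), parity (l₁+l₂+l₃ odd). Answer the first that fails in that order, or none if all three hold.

Σmᵢ = 0  ✓
l₃∈[|l₁−l₂|,l₁+l₂]=[0,6], have l₃=2  ✓
Σlᵢ = 8 ⇒ even  ✓

none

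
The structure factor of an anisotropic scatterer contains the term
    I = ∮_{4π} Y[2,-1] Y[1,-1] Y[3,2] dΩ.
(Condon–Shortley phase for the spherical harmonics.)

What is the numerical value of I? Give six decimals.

Checks pass: Σm=0; 6 even; l₃=3∈[1,3].
(2·2+1)(2·1+1)(2·3+1) = 105
Δ: 0! 4! 2! / 7! → 1/105
sum: t=0:+1/4 = 1/4
3j²(2 1 3; 0 0 0) = Δ·Π!·Σ² = 3/35  (sign -1)
sum: t=0:+1/12 = 1/12
3j²(2 1 3; -1 -1 2) = Δ·Π!·Σ² = 2/21  (sign -1)
combine: 4πI² = 105·3/35·2/21 = 6/7
take √, sign +1: I = 0.26116903

0.261169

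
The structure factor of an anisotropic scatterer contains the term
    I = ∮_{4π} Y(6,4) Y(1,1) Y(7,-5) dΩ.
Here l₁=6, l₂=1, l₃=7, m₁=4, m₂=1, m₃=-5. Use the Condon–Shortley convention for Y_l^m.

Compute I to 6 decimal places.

m-sum 0 ✓  L=14 even ✓  5≤7≤7 ✓
Π(2lᵢ+1) = 13×3×15 = 585
triangle coeff Δ(6,1,7) = 1/1365
Σ_t [0,0]: t=0:+1/518400 = 1/518400
(3j)²=7/195 [(6 1 7; 0 0 0)], sign=-1
Σ_t [0,0]: t=0:+1/14515200 = 1/14515200
(3j)²=22/455 [(6 1 7; 4 1 -5)], sign=+1
⇒ 4πI² = 66/65
I = (-1)√(66/65/(4π)) = -0.28425647

-0.284256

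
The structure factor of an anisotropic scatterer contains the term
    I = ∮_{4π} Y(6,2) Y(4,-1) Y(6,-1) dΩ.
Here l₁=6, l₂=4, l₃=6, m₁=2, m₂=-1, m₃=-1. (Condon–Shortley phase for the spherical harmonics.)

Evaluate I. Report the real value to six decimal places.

m-sum 0 ✓  L=16 even ✓  2≤6≤10 ✓
Π(2lᵢ+1) = 13×9×13 = 1521
triangle coeff Δ(6,4,6) = 1/15315300
Σ_t [0,4]: t=0:+1/829440 t=1:−1/25920 t=2:+1/9216 t=3:−1/25920 t=4:+1/829440 = 7/207360
(3j)²=28/2431 [(6 4 6; 0 0 0)], sign=+1
Σ_t [0,3]: t=0:+1/82944 t=1:−1/17280 t=2:+1/34560 t=3:−1/725760 = -53/2903040
(3j)²=2809/306306 [(6 4 6; 2 -1 -1)], sign=+1
⇒ 4πI² = 5618/34969
I = (+1)√(5618/34969/(4π)) = 0.11306920

0.113069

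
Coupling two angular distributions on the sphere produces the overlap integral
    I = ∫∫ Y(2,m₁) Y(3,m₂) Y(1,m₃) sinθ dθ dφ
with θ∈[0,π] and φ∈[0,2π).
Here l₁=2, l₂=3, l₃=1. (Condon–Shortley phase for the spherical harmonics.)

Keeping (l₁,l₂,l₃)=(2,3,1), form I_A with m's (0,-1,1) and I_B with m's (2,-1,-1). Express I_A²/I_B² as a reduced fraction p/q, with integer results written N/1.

6/1

Same 2,3,1: normalisation and zero-m 3j drop out of the ratio.
A: Δ: 4! 0! 2! / 7! → 1/105; sum: t=2:+1/8 = 1/8; 3j²(2 3 1; 0 -1 1) = Δ·Π!·Σ² = 2/35  (sign +1)
B: Δ: 4! 0! 2! / 7! → 1/105; sum: t=0:+1/48 = 1/48; 3j²(2 3 1; 2 -1 -1) = Δ·Π!·Σ² = 1/105  (sign +1)
I_A²/I_B² = (2/35)/(1/105) = 6/1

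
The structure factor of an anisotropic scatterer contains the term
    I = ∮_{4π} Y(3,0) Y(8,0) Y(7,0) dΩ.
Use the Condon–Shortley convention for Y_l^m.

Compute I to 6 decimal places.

m-sum 0 ✓  L=18 even ✓  5≤7≤11 ✓
Π(2lᵢ+1) = 7×17×15 = 1785
triangle coeff Δ(3,8,7) = 1/5290740
Σ_t [1,3]: t=1:−1/7257600 t=2:+1/2073600 t=3:−1/7257600 = 1/4838400
(3j)²=252/20995 [(3 8 7; 0 0 0)], sign=-1
(m-triple is (0,0,0) — same symbol as above.)
⇒ 4πI² = 1333584/5185765
I = (+1)√(1333584/5185765/(4π)) = 0.14305362

0.143054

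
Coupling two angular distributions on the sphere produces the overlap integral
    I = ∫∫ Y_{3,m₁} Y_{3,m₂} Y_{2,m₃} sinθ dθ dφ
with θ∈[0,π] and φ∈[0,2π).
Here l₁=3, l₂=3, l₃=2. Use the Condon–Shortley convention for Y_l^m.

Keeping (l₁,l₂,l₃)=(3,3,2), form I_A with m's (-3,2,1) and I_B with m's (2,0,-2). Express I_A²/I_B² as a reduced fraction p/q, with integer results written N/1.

Same 3,3,2: normalisation and zero-m 3j drop out of the ratio.
A: Δ: 4! 2! 2! / 9! → 1/3780; sum: t=4:+1/48 = 1/48; 3j²(3 3 2; -3 2 1) = Δ·Π!·Σ² = 5/84  (sign -1)
B: Δ: 4! 2! 2! / 9! → 1/3780; sum: t=1:−1/24 = -1/24; 3j²(3 3 2; 2 0 -2) = Δ·Π!·Σ² = 1/21  (sign -1)
I_A²/I_B² = (5/84)/(1/21) = 5/4

5/4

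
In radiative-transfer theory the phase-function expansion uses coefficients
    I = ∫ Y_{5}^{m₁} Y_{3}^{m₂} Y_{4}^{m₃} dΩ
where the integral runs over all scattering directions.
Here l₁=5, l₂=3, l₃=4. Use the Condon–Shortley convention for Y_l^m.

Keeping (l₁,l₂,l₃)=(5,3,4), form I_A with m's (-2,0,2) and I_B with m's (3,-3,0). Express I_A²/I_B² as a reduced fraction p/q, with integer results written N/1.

1/75

Shared (l₁,l₂,l₃)=(5,3,4): N and (l;000)² cancel in I_A²/I_B².
A: Δ = 4!·6!·2!/13! = 1/180180; Racah Σ t=1..3: t=1:−1/8640 t=2:+1/480 t=3:−1/576 = 1/4320; ⇒ 3j(5 3 4; -2 0 2)² = 1/2145, sgn +1
B: Δ = 4!·6!·2!/13! = 1/180180; Racah Σ t=0..0: t=0:+1/2304 = 1/2304; ⇒ 3j(5 3 4; 3 -3 0)² = 5/143, sgn +1
I_A²/I_B² = (1/2145)/(5/143) = 1/75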